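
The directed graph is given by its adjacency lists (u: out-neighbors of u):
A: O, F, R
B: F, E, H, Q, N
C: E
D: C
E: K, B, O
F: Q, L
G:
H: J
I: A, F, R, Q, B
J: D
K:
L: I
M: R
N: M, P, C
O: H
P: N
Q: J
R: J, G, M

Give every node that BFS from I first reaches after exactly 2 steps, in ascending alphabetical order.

E, G, H, J, L, M, N, O

Level 0: I
Level 1: A, B, F, Q, R
Level 2: E, G, H, J, L, M, N, O
Level 3: C, D, K, P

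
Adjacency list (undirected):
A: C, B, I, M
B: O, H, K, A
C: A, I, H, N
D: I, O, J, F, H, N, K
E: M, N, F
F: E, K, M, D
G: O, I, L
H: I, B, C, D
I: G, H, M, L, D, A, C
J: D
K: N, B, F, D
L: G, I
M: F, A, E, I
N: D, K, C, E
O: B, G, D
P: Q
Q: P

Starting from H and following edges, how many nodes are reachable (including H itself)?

15

BFS from H visits: H, B, C, D, I, A, K, O, N, F, J, G, L, M, E
Reachable nodes: 15 of 17 total.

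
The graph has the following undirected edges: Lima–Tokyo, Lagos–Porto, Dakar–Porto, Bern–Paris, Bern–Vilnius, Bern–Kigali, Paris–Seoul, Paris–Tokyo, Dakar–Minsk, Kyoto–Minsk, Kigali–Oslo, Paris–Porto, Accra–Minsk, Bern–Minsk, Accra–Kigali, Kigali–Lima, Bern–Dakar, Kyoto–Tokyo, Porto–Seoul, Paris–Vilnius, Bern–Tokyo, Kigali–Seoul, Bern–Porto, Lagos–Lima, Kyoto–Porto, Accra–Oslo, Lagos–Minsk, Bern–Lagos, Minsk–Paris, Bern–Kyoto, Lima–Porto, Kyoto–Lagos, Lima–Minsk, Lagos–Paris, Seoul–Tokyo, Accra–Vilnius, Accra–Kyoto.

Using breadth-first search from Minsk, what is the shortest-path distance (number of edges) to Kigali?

2

Level 0: Minsk
Level 1: Accra, Bern, Dakar, Kyoto, Lagos, Lima, Paris
Level 2: Kigali, Oslo, Porto, Seoul, Tokyo, Vilnius
Kigali first appears at level 2.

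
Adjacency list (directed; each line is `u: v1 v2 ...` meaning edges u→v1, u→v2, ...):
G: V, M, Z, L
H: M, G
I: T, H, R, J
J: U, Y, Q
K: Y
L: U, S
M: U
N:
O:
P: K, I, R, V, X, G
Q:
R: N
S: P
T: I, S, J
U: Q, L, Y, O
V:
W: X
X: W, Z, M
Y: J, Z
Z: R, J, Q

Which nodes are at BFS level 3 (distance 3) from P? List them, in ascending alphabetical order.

Level 0: P
Level 1: G, I, K, R, V, X
Level 2: H, J, L, M, N, T, W, Y, Z
Level 3: Q, S, U
Level 4: O

Q, S, U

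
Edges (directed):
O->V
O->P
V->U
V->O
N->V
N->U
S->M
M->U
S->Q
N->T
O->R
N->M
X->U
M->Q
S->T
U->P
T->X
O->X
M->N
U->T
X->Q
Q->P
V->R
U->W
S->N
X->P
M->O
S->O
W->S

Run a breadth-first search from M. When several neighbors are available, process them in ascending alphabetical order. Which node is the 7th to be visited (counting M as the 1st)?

Visit M; enqueue N, O, Q, U → queue [N, O, Q, U]
Visit N; enqueue T, V → queue [O, Q, U, T, V]
Visit O; enqueue P, R, X → queue [Q, U, T, V, P, R, X]
Visit Q → queue [U, T, V, P, R, X]
Visit U; enqueue W → queue [T, V, P, R, X, W]
Visit T → queue [V, P, R, X, W]
Visit V → queue [P, R, X, W]
Visit P → queue [R, X, W]
Visit R → queue [X, W]
Visit X → queue [W]
Visit W; enqueue S → queue [S]
Visit S → queue []

Visit order: M, N, O, Q, U, T, V, P, R, X, W, S

V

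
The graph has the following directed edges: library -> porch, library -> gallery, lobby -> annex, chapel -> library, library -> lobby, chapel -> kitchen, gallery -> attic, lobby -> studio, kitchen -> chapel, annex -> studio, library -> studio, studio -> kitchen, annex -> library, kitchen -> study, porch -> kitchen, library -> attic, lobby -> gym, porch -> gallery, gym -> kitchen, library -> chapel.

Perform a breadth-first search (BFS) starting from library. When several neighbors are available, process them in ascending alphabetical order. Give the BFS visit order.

library, attic, chapel, gallery, lobby, porch, studio, kitchen, annex, gym, study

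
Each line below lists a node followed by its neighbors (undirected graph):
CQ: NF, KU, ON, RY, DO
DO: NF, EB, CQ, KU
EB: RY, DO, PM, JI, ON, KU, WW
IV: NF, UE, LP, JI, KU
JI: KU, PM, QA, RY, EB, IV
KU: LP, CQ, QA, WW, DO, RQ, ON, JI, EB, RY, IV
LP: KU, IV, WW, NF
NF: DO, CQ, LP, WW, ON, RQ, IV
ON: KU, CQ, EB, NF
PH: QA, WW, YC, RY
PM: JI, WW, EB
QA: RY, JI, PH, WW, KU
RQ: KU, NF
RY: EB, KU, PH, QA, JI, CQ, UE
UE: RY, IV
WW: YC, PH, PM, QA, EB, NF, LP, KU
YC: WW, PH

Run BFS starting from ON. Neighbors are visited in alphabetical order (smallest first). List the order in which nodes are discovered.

ON → CQ → EB → KU → NF → DO → RY → JI → PM → WW → IV → LP → QA → RQ → PH → UE → YC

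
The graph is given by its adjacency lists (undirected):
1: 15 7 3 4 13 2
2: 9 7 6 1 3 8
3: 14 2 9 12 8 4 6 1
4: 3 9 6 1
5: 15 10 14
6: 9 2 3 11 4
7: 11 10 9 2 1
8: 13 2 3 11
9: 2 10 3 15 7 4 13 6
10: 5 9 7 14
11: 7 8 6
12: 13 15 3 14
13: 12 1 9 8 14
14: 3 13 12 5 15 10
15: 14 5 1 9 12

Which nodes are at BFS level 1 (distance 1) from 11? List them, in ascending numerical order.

Level 0: 11
Level 1: 6, 7, 8
Level 2: 1, 2, 3, 4, 9, 10, 13
Level 3: 5, 12, 14, 15

6, 7, 8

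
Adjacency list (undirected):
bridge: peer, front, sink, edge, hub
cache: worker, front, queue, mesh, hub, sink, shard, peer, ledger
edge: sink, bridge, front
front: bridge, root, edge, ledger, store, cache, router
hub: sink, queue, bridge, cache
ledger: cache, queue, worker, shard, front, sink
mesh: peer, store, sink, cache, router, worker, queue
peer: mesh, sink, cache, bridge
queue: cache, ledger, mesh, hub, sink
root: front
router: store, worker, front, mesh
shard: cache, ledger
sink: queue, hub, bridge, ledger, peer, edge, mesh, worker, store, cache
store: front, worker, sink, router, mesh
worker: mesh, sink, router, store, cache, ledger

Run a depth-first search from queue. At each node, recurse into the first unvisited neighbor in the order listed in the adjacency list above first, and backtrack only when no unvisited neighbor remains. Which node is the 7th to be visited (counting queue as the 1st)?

Visit queue
queue → cache
cache → worker
worker → mesh
mesh → peer
peer → sink
sink → hub
hub → bridge
bridge → front
front → root
front → edge
front → ledger
ledger → shard
front → store
store → router

Visit order: queue, cache, worker, mesh, peer, sink, hub, bridge, front, root, edge, ledger, shard, store, router

hub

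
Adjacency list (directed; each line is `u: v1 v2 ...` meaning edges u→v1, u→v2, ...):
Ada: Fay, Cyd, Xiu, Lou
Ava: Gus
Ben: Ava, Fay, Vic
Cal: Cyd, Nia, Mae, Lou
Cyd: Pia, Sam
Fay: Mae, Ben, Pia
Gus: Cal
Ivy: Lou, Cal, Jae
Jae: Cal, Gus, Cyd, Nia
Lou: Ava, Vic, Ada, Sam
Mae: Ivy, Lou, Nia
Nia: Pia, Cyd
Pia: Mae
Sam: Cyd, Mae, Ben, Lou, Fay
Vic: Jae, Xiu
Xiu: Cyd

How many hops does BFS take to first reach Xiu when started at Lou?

Level 0: Lou
Level 1: Ada, Ava, Sam, Vic
Level 2: Ben, Cyd, Fay, Gus, Jae, Mae, Xiu
Level 3: Cal, Ivy, Nia, Pia
Xiu first appears at level 2.

2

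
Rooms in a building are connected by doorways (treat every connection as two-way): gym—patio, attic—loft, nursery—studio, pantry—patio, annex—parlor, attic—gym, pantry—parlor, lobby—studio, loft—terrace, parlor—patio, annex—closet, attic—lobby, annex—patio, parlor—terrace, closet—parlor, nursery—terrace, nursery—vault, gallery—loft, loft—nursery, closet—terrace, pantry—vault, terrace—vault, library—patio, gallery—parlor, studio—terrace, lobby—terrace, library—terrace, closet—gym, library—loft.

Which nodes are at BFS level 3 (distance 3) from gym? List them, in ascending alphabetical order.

gallery, nursery, studio, vault

Level 0: gym
Level 1: attic, closet, patio
Level 2: annex, library, lobby, loft, pantry, parlor, terrace
Level 3: gallery, nursery, studio, vault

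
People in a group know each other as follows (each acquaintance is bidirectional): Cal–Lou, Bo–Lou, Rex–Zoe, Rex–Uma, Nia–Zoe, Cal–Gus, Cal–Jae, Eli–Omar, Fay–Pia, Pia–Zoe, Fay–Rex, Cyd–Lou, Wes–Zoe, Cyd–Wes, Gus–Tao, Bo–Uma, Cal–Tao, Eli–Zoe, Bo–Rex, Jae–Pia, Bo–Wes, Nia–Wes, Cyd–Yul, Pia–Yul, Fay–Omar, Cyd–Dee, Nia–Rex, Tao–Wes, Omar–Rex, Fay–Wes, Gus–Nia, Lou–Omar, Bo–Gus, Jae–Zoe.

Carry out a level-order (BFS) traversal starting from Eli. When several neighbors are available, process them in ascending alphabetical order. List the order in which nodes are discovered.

Visit Eli; enqueue Omar, Zoe → queue [Omar, Zoe]
Visit Omar; enqueue Fay, Lou, Rex → queue [Zoe, Fay, Lou, Rex]
Visit Zoe; enqueue Jae, Nia, Pia, Wes → queue [Fay, Lou, Rex, Jae, Nia, Pia, Wes]
Visit Fay → queue [Lou, Rex, Jae, Nia, Pia, Wes]
Visit Lou; enqueue Bo, Cal, Cyd → queue [Rex, Jae, Nia, Pia, Wes, Bo, Cal, Cyd]
Visit Rex; enqueue Uma → queue [Jae, Nia, Pia, Wes, Bo, Cal, Cyd, Uma]
Visit Jae → queue [Nia, Pia, Wes, Bo, Cal, Cyd, Uma]
Visit Nia; enqueue Gus → queue [Pia, Wes, Bo, Cal, Cyd, Uma, Gus]
Visit Pia; enqueue Yul → queue [Wes, Bo, Cal, Cyd, Uma, Gus, Yul]
Visit Wes; enqueue Tao → queue [Bo, Cal, Cyd, Uma, Gus, Yul, Tao]
Visit Bo → queue [Cal, Cyd, Uma, Gus, Yul, Tao]
Visit Cal → queue [Cyd, Uma, Gus, Yul, Tao]
Visit Cyd; enqueue Dee → queue [Uma, Gus, Yul, Tao, Dee]
Visit Uma → queue [Gus, Yul, Tao, Dee]
Visit Gus → queue [Yul, Tao, Dee]
Visit Yul → queue [Tao, Dee]
Visit Tao → queue [Dee]
Visit Dee → queue []

Eli → Omar → Zoe → Fay → Lou → Rex → Jae → Nia → Pia → Wes → Bo → Cal → Cyd → Uma → Gus → Yul → Tao → Dee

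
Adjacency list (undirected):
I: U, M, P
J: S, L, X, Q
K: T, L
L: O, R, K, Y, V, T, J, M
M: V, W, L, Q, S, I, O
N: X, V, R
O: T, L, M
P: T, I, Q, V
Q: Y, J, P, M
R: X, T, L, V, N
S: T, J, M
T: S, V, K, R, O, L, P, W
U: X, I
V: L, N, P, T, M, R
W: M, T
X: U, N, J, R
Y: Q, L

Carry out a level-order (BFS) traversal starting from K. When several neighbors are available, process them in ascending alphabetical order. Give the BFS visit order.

Visit K; enqueue L, T → queue [L, T]
Visit L; enqueue J, M, O, R, V, Y → queue [T, J, M, O, R, V, Y]
Visit T; enqueue P, S, W → queue [J, M, O, R, V, Y, P, S, W]
Visit J; enqueue Q, X → queue [M, O, R, V, Y, P, S, W, Q, X]
Visit M; enqueue I → queue [O, R, V, Y, P, S, W, Q, X, I]
Visit O → queue [R, V, Y, P, S, W, Q, X, I]
Visit R; enqueue N → queue [V, Y, P, S, W, Q, X, I, N]
Visit V → queue [Y, P, S, W, Q, X, I, N]
Visit Y → queue [P, S, W, Q, X, I, N]
Visit P → queue [S, W, Q, X, I, N]
Visit S → queue [W, Q, X, I, N]
Visit W → queue [Q, X, I, N]
Visit Q → queue [X, I, N]
Visit X; enqueue U → queue [I, N, U]
Visit I → queue [N, U]
Visit N → queue [U]
Visit U → queue []

K, L, T, J, M, O, R, V, Y, P, S, W, Q, X, I, N, U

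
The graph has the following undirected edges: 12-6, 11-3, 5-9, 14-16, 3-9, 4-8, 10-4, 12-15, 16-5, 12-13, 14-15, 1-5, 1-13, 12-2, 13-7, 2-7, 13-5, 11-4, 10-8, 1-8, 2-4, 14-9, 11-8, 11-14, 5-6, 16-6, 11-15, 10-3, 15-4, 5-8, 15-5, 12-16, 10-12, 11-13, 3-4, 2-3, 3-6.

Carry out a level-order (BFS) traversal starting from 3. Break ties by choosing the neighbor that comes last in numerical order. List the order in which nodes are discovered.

3, 11, 10, 9, 6, 4, 2, 15, 14, 13, 8, 12, 5, 16, 7, 1

Visit 3; enqueue 11, 10, 9, 6, 4, 2 → queue [11, 10, 9, 6, 4, 2]
Visit 11; enqueue 15, 14, 13, 8 → queue [10, 9, 6, 4, 2, 15, 14, 13, 8]
Visit 10; enqueue 12 → queue [9, 6, 4, 2, 15, 14, 13, 8, 12]
Visit 9; enqueue 5 → queue [6, 4, 2, 15, 14, 13, 8, 12, 5]
Visit 6; enqueue 16 → queue [4, 2, 15, 14, 13, 8, 12, 5, 16]
Visit 4 → queue [2, 15, 14, 13, 8, 12, 5, 16]
Visit 2; enqueue 7 → queue [15, 14, 13, 8, 12, 5, 16, 7]
Visit 15 → queue [14, 13, 8, 12, 5, 16, 7]
Visit 14 → queue [13, 8, 12, 5, 16, 7]
Visit 13; enqueue 1 → queue [8, 12, 5, 16, 7, 1]
Visit 8 → queue [12, 5, 16, 7, 1]
Visit 12 → queue [5, 16, 7, 1]
Visit 5 → queue [16, 7, 1]
Visit 16 → queue [7, 1]
Visit 7 → queue [1]
Visit 1 → queue []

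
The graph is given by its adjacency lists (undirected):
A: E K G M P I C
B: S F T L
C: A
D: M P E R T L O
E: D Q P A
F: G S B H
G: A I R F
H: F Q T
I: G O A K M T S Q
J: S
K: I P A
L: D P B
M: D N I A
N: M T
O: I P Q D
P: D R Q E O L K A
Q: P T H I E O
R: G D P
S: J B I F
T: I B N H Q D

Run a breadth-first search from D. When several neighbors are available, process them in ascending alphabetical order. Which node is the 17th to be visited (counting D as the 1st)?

C

Visit D; enqueue E, L, M, O, P, R, T → queue [E, L, M, O, P, R, T]
Visit E; enqueue A, Q → queue [L, M, O, P, R, T, A, Q]
Visit L; enqueue B → queue [M, O, P, R, T, A, Q, B]
Visit M; enqueue I, N → queue [O, P, R, T, A, Q, B, I, N]
Visit O → queue [P, R, T, A, Q, B, I, N]
Visit P; enqueue K → queue [R, T, A, Q, B, I, N, K]
Visit R; enqueue G → queue [T, A, Q, B, I, N, K, G]
Visit T; enqueue H → queue [A, Q, B, I, N, K, G, H]
Visit A; enqueue C → queue [Q, B, I, N, K, G, H, C]
Visit Q → queue [B, I, N, K, G, H, C]
Visit B; enqueue F, S → queue [I, N, K, G, H, C, F, S]
Visit I → queue [N, K, G, H, C, F, S]
Visit N → queue [K, G, H, C, F, S]
Visit K → queue [G, H, C, F, S]
Visit G → queue [H, C, F, S]
Visit H → queue [C, F, S]
Visit C → queue [F, S]
Visit F → queue [S]
Visit S; enqueue J → queue [J]
Visit J → queue []

Visit order: D, E, L, M, O, P, R, T, A, Q, B, I, N, K, G, H, C, F, S, J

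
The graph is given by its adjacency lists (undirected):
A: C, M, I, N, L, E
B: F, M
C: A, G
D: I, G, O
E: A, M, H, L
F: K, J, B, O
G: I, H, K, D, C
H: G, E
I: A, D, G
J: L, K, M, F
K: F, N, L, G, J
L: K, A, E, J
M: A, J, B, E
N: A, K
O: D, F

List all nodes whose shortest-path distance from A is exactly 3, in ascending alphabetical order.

Level 0: A
Level 1: C, E, I, L, M, N
Level 2: B, D, G, H, J, K
Level 3: F, O

F, O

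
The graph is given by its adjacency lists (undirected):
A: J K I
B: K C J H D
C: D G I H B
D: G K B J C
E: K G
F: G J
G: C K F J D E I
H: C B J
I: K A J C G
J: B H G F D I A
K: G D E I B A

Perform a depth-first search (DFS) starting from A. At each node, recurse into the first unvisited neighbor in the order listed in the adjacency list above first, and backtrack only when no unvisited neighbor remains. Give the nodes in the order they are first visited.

A → J → B → K → G → C → D → I → H → F → E

Visit A
A → J
J → B
B → K
K → G
G → C
C → D
C → I
C → H
G → F
G → E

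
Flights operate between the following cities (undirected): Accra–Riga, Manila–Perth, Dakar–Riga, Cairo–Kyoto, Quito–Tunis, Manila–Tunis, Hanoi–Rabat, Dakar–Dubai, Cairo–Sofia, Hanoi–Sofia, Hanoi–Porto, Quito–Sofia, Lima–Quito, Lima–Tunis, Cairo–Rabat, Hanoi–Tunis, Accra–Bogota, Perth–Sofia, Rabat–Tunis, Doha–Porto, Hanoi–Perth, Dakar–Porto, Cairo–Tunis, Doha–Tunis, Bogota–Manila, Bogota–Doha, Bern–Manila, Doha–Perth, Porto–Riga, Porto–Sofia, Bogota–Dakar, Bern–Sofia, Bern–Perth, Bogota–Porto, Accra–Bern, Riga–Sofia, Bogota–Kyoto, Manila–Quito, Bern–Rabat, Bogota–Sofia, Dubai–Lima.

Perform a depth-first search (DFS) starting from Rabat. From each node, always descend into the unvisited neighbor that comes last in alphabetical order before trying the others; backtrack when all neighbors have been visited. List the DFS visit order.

Rabat, Tunis, Quito, Sofia, Riga, Porto, Hanoi, Perth, Manila, Bogota, Kyoto, Cairo, Doha, Dakar, Dubai, Lima, Accra, Bern

Visit Rabat
Rabat → Tunis
Tunis → Quito
Quito → Sofia
Sofia → Riga
Riga → Porto
Porto → Hanoi
Hanoi → Perth
Perth → Manila
Manila → Bogota
Bogota → Kyoto
Kyoto → Cairo
Bogota → Doha
Bogota → Dakar
Dakar → Dubai
Dubai → Lima
Bogota → Accra
Accra → Bern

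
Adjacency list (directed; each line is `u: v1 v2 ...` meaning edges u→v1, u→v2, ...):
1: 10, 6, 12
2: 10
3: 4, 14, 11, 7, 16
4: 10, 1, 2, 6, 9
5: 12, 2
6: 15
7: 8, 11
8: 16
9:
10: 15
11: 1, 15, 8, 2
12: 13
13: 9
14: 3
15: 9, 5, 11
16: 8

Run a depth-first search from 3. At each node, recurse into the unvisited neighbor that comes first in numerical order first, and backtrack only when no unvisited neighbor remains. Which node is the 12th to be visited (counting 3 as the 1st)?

11

Visit 3
3 → 4
4 → 1
1 → 6
6 → 15
15 → 5
5 → 2
2 → 10
5 → 12
12 → 13
13 → 9
15 → 11
11 → 8
8 → 16
3 → 7
3 → 14

Visit order: 3, 4, 1, 6, 15, 5, 2, 10, 12, 13, 9, 11, 8, 16, 7, 14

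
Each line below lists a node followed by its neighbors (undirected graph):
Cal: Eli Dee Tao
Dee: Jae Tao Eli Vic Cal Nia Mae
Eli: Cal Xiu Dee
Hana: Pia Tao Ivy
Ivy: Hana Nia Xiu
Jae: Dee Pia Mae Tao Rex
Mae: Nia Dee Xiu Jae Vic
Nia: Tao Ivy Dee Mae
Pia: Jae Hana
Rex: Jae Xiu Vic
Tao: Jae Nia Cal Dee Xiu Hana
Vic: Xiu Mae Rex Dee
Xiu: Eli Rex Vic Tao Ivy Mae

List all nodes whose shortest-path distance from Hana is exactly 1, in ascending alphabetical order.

Level 0: Hana
Level 1: Ivy, Pia, Tao
Level 2: Cal, Dee, Jae, Nia, Xiu
Level 3: Eli, Mae, Rex, Vic

Ivy, Pia, Tao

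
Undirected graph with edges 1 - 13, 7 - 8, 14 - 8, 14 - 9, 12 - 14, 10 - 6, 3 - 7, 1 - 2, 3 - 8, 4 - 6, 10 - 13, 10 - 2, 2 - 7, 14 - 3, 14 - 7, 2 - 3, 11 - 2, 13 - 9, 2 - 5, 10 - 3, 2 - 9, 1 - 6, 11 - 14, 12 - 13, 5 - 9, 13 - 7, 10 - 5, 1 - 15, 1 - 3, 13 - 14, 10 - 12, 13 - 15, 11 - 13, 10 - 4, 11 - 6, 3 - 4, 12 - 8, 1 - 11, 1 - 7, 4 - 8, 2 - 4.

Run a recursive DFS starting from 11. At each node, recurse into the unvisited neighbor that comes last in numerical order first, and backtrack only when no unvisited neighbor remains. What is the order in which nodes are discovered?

Visit 11
11 → 14
14 → 13
13 → 15
15 → 1
1 → 7
7 → 8
8 → 12
12 → 10
10 → 6
6 → 4
4 → 3
3 → 2
2 → 9
9 → 5

11 14 13 15 1 7 8 12 10 6 4 3 2 9 5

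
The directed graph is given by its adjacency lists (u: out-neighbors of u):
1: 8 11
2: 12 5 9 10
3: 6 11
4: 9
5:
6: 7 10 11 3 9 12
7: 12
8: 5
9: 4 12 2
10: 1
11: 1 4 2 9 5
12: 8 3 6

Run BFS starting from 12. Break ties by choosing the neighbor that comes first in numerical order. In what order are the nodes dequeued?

12, 3, 6, 8, 11, 7, 9, 10, 5, 1, 2, 4

Visit 12; enqueue 3, 6, 8 → queue [3, 6, 8]
Visit 3; enqueue 11 → queue [6, 8, 11]
Visit 6; enqueue 7, 9, 10 → queue [8, 11, 7, 9, 10]
Visit 8; enqueue 5 → queue [11, 7, 9, 10, 5]
Visit 11; enqueue 1, 2, 4 → queue [7, 9, 10, 5, 1, 2, 4]
Visit 7 → queue [9, 10, 5, 1, 2, 4]
Visit 9 → queue [10, 5, 1, 2, 4]
Visit 10 → queue [5, 1, 2, 4]
Visit 5 → queue [1, 2, 4]
Visit 1 → queue [2, 4]
Visit 2 → queue [4]
Visit 4 → queue []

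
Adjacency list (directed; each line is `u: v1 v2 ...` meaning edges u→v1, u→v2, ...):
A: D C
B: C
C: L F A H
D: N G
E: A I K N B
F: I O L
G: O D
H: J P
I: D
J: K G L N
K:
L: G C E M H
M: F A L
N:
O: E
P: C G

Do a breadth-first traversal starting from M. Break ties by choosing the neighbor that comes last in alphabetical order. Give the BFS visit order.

Visit M; enqueue L, F, A → queue [L, F, A]
Visit L; enqueue H, G, E, C → queue [F, A, H, G, E, C]
Visit F; enqueue O, I → queue [A, H, G, E, C, O, I]
Visit A; enqueue D → queue [H, G, E, C, O, I, D]
Visit H; enqueue P, J → queue [G, E, C, O, I, D, P, J]
Visit G → queue [E, C, O, I, D, P, J]
Visit E; enqueue N, K, B → queue [C, O, I, D, P, J, N, K, B]
Visit C → queue [O, I, D, P, J, N, K, B]
Visit O → queue [I, D, P, J, N, K, B]
Visit I → queue [D, P, J, N, K, B]
Visit D → queue [P, J, N, K, B]
Visit P → queue [J, N, K, B]
Visit J → queue [N, K, B]
Visit N → queue [K, B]
Visit K → queue [B]
Visit B → queue []

M → L → F → A → H → G → E → C → O → I → D → P → J → N → K → B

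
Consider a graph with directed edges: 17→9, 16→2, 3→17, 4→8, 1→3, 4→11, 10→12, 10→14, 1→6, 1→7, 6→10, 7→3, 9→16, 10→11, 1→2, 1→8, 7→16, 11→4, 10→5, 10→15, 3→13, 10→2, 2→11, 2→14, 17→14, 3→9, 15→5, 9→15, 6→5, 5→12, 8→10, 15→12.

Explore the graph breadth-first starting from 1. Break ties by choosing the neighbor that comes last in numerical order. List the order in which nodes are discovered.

1, 8, 7, 6, 3, 2, 10, 16, 5, 17, 13, 9, 14, 11, 15, 12, 4

Visit 1; enqueue 8, 7, 6, 3, 2 → queue [8, 7, 6, 3, 2]
Visit 8; enqueue 10 → queue [7, 6, 3, 2, 10]
Visit 7; enqueue 16 → queue [6, 3, 2, 10, 16]
Visit 6; enqueue 5 → queue [3, 2, 10, 16, 5]
Visit 3; enqueue 17, 13, 9 → queue [2, 10, 16, 5, 17, 13, 9]
Visit 2; enqueue 14, 11 → queue [10, 16, 5, 17, 13, 9, 14, 11]
Visit 10; enqueue 15, 12 → queue [16, 5, 17, 13, 9, 14, 11, 15, 12]
Visit 16 → queue [5, 17, 13, 9, 14, 11, 15, 12]
Visit 5 → queue [17, 13, 9, 14, 11, 15, 12]
Visit 17 → queue [13, 9, 14, 11, 15, 12]
Visit 13 → queue [9, 14, 11, 15, 12]
Visit 9 → queue [14, 11, 15, 12]
Visit 14 → queue [11, 15, 12]
Visit 11; enqueue 4 → queue [15, 12, 4]
Visit 15 → queue [12, 4]
Visit 12 → queue [4]
Visit 4 → queue []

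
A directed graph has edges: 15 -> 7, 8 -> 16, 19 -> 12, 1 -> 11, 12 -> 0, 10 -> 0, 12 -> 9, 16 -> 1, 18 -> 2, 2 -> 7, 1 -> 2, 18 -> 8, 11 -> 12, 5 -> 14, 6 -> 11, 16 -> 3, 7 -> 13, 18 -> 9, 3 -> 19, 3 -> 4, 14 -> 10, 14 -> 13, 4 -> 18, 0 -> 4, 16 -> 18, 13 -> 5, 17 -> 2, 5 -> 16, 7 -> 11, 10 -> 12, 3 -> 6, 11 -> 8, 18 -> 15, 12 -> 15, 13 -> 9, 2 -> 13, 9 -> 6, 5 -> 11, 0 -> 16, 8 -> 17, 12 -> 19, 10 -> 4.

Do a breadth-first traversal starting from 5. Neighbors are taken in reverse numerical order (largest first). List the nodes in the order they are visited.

5 -> 16 -> 14 -> 11 -> 18 -> 3 -> 1 -> 13 -> 10 -> 12 -> 8 -> 15 -> 9 -> 2 -> 19 -> 6 -> 4 -> 0 -> 17 -> 7

Visit 5; enqueue 16, 14, 11 → queue [16, 14, 11]
Visit 16; enqueue 18, 3, 1 → queue [14, 11, 18, 3, 1]
Visit 14; enqueue 13, 10 → queue [11, 18, 3, 1, 13, 10]
Visit 11; enqueue 12, 8 → queue [18, 3, 1, 13, 10, 12, 8]
Visit 18; enqueue 15, 9, 2 → queue [3, 1, 13, 10, 12, 8, 15, 9, 2]
Visit 3; enqueue 19, 6, 4 → queue [1, 13, 10, 12, 8, 15, 9, 2, 19, 6, 4]
Visit 1 → queue [13, 10, 12, 8, 15, 9, 2, 19, 6, 4]
Visit 13 → queue [10, 12, 8, 15, 9, 2, 19, 6, 4]
Visit 10; enqueue 0 → queue [12, 8, 15, 9, 2, 19, 6, 4, 0]
Visit 12 → queue [8, 15, 9, 2, 19, 6, 4, 0]
Visit 8; enqueue 17 → queue [15, 9, 2, 19, 6, 4, 0, 17]
Visit 15; enqueue 7 → queue [9, 2, 19, 6, 4, 0, 17, 7]
Visit 9 → queue [2, 19, 6, 4, 0, 17, 7]
Visit 2 → queue [19, 6, 4, 0, 17, 7]
Visit 19 → queue [6, 4, 0, 17, 7]
Visit 6 → queue [4, 0, 17, 7]
Visit 4 → queue [0, 17, 7]
Visit 0 → queue [17, 7]
Visit 17 → queue [7]
Visit 7 → queue []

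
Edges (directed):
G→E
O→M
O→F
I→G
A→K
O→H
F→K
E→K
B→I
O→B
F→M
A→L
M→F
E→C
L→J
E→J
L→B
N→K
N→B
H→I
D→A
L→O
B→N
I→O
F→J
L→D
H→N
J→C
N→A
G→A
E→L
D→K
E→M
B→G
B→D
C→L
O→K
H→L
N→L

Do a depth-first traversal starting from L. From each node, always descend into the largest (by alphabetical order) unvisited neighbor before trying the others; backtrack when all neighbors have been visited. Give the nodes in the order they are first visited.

L O M F K J C H N B I G E A D

Visit L
L → O
O → M
M → F
F → K
F → J
J → C
O → H
H → N
N → B
B → I
I → G
G → E
G → A
B → D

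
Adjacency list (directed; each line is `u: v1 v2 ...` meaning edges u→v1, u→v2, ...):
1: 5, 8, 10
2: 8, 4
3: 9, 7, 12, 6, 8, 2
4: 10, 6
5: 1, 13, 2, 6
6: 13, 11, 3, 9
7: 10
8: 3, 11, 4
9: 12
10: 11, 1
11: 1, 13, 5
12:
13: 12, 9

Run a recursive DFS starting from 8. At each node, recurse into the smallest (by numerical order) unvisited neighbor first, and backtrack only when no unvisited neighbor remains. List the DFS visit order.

Visit 8
8 → 3
3 → 2
2 → 4
4 → 6
6 → 9
9 → 12
6 → 11
11 → 1
1 → 5
5 → 13
1 → 10
3 → 7

8, 3, 2, 4, 6, 9, 12, 11, 1, 5, 13, 10, 7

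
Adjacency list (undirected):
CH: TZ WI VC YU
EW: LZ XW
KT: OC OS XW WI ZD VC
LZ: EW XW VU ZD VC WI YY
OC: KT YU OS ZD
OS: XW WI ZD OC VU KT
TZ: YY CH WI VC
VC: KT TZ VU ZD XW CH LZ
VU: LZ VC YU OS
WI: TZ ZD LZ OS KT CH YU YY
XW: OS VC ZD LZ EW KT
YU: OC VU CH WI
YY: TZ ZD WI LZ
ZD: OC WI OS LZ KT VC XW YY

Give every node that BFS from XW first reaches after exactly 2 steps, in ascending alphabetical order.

Level 0: XW
Level 1: EW, KT, LZ, OS, VC, ZD
Level 2: CH, OC, TZ, VU, WI, YY
Level 3: YU

CH, OC, TZ, VU, WI, YY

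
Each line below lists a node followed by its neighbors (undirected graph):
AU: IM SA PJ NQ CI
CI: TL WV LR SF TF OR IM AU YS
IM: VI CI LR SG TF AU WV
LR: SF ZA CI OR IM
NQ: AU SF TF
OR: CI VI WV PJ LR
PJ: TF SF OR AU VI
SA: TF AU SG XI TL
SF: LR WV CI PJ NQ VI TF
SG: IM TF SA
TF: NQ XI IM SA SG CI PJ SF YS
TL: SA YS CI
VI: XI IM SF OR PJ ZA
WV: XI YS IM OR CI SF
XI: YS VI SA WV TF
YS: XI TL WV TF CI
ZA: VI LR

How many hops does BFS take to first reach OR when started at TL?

2

Level 0: TL
Level 1: CI, SA, YS
Level 2: AU, IM, LR, OR, SF, SG, TF, WV, XI
Level 3: NQ, PJ, VI, ZA
OR first appears at level 2.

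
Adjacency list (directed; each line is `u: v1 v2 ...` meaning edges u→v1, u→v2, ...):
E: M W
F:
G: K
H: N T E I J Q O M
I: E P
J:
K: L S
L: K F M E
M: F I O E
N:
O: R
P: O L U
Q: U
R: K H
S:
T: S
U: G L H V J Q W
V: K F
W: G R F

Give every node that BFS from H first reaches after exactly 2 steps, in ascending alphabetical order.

Level 0: H
Level 1: E, I, J, M, N, O, Q, T
Level 2: F, P, R, S, U, W
Level 3: G, K, L, V

F, P, R, S, U, W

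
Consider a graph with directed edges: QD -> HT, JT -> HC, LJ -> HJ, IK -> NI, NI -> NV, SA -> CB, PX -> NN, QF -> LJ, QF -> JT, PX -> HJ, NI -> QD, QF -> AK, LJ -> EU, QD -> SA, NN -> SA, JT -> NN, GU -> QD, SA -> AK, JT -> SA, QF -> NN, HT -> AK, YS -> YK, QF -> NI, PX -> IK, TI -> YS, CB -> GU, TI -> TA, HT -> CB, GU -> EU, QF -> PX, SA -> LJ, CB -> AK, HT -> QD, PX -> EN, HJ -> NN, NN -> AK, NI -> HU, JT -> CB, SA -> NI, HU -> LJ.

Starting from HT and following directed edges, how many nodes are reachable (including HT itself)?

13

BFS from HT visits: HT, AK, CB, QD, GU, SA, EU, LJ, NI, HJ, HU, NV, NN
Reachable nodes: 13 of 23 total.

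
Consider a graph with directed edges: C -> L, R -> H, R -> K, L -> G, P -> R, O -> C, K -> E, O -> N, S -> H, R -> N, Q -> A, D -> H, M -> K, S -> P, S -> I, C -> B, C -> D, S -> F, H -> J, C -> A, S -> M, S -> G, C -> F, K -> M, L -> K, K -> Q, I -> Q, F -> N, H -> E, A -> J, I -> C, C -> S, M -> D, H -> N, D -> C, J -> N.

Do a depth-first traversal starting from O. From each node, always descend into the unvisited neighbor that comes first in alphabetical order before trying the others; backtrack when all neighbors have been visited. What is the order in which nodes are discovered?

Visit O
O → C
C → A
A → J
J → N
C → B
C → D
D → H
H → E
C → F
C → L
L → G
L → K
K → M
K → Q
C → S
S → I
S → P
P → R

O -> C -> A -> J -> N -> B -> D -> H -> E -> F -> L -> G -> K -> M -> Q -> S -> I -> P -> R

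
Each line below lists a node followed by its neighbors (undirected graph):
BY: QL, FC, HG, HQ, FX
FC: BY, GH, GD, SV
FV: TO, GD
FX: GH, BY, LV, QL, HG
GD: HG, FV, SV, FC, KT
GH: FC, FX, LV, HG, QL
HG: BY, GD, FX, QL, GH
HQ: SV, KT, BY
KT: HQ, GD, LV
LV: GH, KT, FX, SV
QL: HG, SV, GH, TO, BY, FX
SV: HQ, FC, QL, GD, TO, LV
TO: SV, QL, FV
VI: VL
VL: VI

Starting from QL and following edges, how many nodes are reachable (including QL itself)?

BFS from QL visits: QL, HG, SV, GH, TO, BY, FX, GD, HQ, FC, LV, FV, KT
Reachable nodes: 13 of 15 total.

13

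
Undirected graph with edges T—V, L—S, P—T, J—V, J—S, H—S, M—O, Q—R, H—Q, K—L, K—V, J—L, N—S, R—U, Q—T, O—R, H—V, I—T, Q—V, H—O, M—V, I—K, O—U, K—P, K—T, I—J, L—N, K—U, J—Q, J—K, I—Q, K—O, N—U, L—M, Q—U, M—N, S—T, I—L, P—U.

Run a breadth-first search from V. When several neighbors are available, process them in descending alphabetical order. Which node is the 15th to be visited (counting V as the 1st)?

Visit V; enqueue T, Q, M, K, J, H → queue [T, Q, M, K, J, H]
Visit T; enqueue S, P, I → queue [Q, M, K, J, H, S, P, I]
Visit Q; enqueue U, R → queue [M, K, J, H, S, P, I, U, R]
Visit M; enqueue O, N, L → queue [K, J, H, S, P, I, U, R, O, N, L]
Visit K → queue [J, H, S, P, I, U, R, O, N, L]
Visit J → queue [H, S, P, I, U, R, O, N, L]
Visit H → queue [S, P, I, U, R, O, N, L]
Visit S → queue [P, I, U, R, O, N, L]
Visit P → queue [I, U, R, O, N, L]
Visit I → queue [U, R, O, N, L]
Visit U → queue [R, O, N, L]
Visit R → queue [O, N, L]
Visit O → queue [N, L]
Visit N → queue [L]
Visit L → queue []

Visit order: V, T, Q, M, K, J, H, S, P, I, U, R, O, N, L

L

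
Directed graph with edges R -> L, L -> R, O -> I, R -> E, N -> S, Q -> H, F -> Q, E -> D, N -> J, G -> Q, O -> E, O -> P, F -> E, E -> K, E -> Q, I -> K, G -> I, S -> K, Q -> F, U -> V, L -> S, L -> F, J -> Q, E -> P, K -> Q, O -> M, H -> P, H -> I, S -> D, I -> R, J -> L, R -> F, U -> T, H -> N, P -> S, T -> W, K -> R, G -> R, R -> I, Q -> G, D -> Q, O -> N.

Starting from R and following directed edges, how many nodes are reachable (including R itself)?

14

BFS from R visits: R, E, F, I, L, D, K, P, Q, S, G, H, N, J
Reachable nodes: 14 of 20 total.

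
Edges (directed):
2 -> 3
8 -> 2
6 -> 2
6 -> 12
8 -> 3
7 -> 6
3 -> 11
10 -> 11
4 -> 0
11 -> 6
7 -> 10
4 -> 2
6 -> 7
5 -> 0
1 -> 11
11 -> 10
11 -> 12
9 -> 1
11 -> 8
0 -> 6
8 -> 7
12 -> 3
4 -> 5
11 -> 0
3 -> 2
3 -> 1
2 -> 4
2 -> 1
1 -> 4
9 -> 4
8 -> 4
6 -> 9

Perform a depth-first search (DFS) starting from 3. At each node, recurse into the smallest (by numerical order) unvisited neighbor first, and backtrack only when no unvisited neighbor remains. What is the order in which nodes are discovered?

3 1 4 0 6 2 7 10 11 8 12 9 5

Visit 3
3 → 1
1 → 4
4 → 0
0 → 6
6 → 2
6 → 7
7 → 10
10 → 11
11 → 8
11 → 12
6 → 9
4 → 5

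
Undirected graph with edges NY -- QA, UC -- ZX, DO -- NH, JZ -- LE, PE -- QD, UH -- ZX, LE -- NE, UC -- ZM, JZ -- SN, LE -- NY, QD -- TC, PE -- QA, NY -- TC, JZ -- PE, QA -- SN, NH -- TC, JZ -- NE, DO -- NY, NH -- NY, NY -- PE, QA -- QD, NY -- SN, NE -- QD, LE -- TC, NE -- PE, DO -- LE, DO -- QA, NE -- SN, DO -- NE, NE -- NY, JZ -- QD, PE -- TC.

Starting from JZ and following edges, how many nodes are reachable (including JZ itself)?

BFS from JZ visits: JZ, LE, NE, PE, QD, SN, DO, NY, TC, QA, NH
Reachable nodes: 11 of 15 total.

11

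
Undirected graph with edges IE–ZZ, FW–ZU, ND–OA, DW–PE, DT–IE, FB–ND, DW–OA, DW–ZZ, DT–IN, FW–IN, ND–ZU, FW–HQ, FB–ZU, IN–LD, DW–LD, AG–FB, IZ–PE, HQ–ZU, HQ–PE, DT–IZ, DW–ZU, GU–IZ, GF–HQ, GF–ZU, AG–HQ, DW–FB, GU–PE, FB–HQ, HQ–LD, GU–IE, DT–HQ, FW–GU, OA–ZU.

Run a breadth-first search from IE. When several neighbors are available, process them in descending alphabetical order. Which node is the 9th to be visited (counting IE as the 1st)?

IN

Visit IE; enqueue ZZ, GU, DT → queue [ZZ, GU, DT]
Visit ZZ; enqueue DW → queue [GU, DT, DW]
Visit GU; enqueue PE, IZ, FW → queue [DT, DW, PE, IZ, FW]
Visit DT; enqueue IN, HQ → queue [DW, PE, IZ, FW, IN, HQ]
Visit DW; enqueue ZU, OA, LD, FB → queue [PE, IZ, FW, IN, HQ, ZU, OA, LD, FB]
Visit PE → queue [IZ, FW, IN, HQ, ZU, OA, LD, FB]
Visit IZ → queue [FW, IN, HQ, ZU, OA, LD, FB]
Visit FW → queue [IN, HQ, ZU, OA, LD, FB]
Visit IN → queue [HQ, ZU, OA, LD, FB]
Visit HQ; enqueue GF, AG → queue [ZU, OA, LD, FB, GF, AG]
Visit ZU; enqueue ND → queue [OA, LD, FB, GF, AG, ND]
Visit OA → queue [LD, FB, GF, AG, ND]
Visit LD → queue [FB, GF, AG, ND]
Visit FB → queue [GF, AG, ND]
Visit GF → queue [AG, ND]
Visit AG → queue [ND]
Visit ND → queue []

Visit order: IE, ZZ, GU, DT, DW, PE, IZ, FW, IN, HQ, ZU, OA, LD, FB, GF, AG, ND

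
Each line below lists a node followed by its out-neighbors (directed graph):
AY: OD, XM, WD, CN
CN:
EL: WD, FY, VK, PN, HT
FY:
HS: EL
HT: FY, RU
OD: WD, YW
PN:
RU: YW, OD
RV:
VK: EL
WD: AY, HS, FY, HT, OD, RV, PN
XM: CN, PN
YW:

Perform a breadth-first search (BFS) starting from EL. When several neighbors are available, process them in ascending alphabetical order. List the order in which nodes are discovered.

EL -> FY -> HT -> PN -> VK -> WD -> RU -> AY -> HS -> OD -> RV -> YW -> CN -> XM

Visit EL; enqueue FY, HT, PN, VK, WD → queue [FY, HT, PN, VK, WD]
Visit FY → queue [HT, PN, VK, WD]
Visit HT; enqueue RU → queue [PN, VK, WD, RU]
Visit PN → queue [VK, WD, RU]
Visit VK → queue [WD, RU]
Visit WD; enqueue AY, HS, OD, RV → queue [RU, AY, HS, OD, RV]
Visit RU; enqueue YW → queue [AY, HS, OD, RV, YW]
Visit AY; enqueue CN, XM → queue [HS, OD, RV, YW, CN, XM]
Visit HS → queue [OD, RV, YW, CN, XM]
Visit OD → queue [RV, YW, CN, XM]
Visit RV → queue [YW, CN, XM]
Visit YW → queue [CN, XM]
Visit CN → queue [XM]
Visit XM → queue []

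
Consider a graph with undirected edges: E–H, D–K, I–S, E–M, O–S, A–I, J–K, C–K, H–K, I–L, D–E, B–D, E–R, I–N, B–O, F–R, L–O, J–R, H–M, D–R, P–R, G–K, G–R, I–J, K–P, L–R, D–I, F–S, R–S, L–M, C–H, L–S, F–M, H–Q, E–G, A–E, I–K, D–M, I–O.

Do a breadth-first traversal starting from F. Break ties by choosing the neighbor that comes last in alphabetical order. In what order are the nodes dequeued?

Visit F; enqueue S, R, M → queue [S, R, M]
Visit S; enqueue O, L, I → queue [R, M, O, L, I]
Visit R; enqueue P, J, G, E, D → queue [M, O, L, I, P, J, G, E, D]
Visit M; enqueue H → queue [O, L, I, P, J, G, E, D, H]
Visit O; enqueue B → queue [L, I, P, J, G, E, D, H, B]
Visit L → queue [I, P, J, G, E, D, H, B]
Visit I; enqueue N, K, A → queue [P, J, G, E, D, H, B, N, K, A]
Visit P → queue [J, G, E, D, H, B, N, K, A]
Visit J → queue [G, E, D, H, B, N, K, A]
Visit G → queue [E, D, H, B, N, K, A]
Visit E → queue [D, H, B, N, K, A]
Visit D → queue [H, B, N, K, A]
Visit H; enqueue Q, C → queue [B, N, K, A, Q, C]
Visit B → queue [N, K, A, Q, C]
Visit N → queue [K, A, Q, C]
Visit K → queue [A, Q, C]
Visit A → queue [Q, C]
Visit Q → queue [C]
Visit C → queue []

F S R M O L I P J G E D H B N K A Q C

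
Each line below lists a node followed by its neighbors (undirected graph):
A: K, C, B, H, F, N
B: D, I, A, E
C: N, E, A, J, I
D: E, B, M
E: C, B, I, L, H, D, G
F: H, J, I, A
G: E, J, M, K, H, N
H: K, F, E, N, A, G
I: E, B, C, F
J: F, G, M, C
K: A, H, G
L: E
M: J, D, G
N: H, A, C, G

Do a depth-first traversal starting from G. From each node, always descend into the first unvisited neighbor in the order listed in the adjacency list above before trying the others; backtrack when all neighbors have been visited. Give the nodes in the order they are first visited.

G → E → C → N → H → K → A → B → D → M → J → F → I → L

Visit G
G → E
E → C
C → N
N → H
H → K
K → A
A → B
B → D
D → M
M → J
J → F
F → I
E → L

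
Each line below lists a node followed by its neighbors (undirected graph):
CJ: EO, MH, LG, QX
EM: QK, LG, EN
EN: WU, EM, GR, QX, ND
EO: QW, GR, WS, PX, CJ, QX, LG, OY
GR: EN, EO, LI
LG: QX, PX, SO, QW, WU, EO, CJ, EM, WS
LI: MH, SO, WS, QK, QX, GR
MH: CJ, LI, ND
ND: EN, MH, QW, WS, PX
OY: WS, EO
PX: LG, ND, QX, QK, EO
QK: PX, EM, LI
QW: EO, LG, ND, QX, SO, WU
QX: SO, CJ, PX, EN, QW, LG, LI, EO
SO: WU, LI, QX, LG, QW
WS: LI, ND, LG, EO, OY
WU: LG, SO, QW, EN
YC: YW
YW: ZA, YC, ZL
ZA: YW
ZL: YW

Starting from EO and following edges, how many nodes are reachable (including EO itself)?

17

BFS from EO visits: EO, QW, GR, WS, PX, CJ, QX, LG, OY, ND, SO, WU, EN, LI, QK, MH, EM
Reachable nodes: 17 of 21 total.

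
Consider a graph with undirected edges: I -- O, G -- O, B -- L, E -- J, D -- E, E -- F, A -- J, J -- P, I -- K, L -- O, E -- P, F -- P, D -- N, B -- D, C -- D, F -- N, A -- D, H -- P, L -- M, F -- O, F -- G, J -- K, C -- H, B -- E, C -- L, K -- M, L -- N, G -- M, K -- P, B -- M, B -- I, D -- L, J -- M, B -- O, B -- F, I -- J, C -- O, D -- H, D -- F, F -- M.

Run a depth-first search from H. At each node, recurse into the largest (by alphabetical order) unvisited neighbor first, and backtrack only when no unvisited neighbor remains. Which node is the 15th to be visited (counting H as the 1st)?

A

Visit H
H → P
P → K
K → M
M → L
L → O
O → I
I → J
J → E
E → F
F → N
N → D
D → C
D → B
D → A
F → G

Visit order: H, P, K, M, L, O, I, J, E, F, N, D, C, B, A, G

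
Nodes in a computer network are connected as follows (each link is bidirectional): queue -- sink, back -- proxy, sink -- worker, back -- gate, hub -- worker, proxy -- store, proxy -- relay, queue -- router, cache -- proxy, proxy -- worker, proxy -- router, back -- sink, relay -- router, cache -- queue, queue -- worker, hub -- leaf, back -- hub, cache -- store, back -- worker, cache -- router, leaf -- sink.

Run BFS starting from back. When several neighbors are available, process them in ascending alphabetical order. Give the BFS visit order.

Visit back; enqueue gate, hub, proxy, sink, worker → queue [gate, hub, proxy, sink, worker]
Visit gate → queue [hub, proxy, sink, worker]
Visit hub; enqueue leaf → queue [proxy, sink, worker, leaf]
Visit proxy; enqueue cache, relay, router, store → queue [sink, worker, leaf, cache, relay, router, store]
Visit sink; enqueue queue → queue [worker, leaf, cache, relay, router, store, queue]
Visit worker → queue [leaf, cache, relay, router, store, queue]
Visit leaf → queue [cache, relay, router, store, queue]
Visit cache → queue [relay, router, store, queue]
Visit relay → queue [router, store, queue]
Visit router → queue [store, queue]
Visit store → queue [queue]
Visit queue → queue []

back -> gate -> hub -> proxy -> sink -> worker -> leaf -> cache -> relay -> router -> store -> queue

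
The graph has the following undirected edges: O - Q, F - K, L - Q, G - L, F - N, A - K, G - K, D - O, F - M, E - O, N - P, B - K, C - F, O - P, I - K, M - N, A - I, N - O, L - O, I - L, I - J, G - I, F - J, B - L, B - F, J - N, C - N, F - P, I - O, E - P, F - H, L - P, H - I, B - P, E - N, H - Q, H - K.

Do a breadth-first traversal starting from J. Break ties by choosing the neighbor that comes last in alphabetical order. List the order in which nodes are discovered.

J N I F P O M E C L K H G A B Q D

Visit J; enqueue N, I, F → queue [N, I, F]
Visit N; enqueue P, O, M, E, C → queue [I, F, P, O, M, E, C]
Visit I; enqueue L, K, H, G, A → queue [F, P, O, M, E, C, L, K, H, G, A]
Visit F; enqueue B → queue [P, O, M, E, C, L, K, H, G, A, B]
Visit P → queue [O, M, E, C, L, K, H, G, A, B]
Visit O; enqueue Q, D → queue [M, E, C, L, K, H, G, A, B, Q, D]
Visit M → queue [E, C, L, K, H, G, A, B, Q, D]
Visit E → queue [C, L, K, H, G, A, B, Q, D]
Visit C → queue [L, K, H, G, A, B, Q, D]
Visit L → queue [K, H, G, A, B, Q, D]
Visit K → queue [H, G, A, B, Q, D]
Visit H → queue [G, A, B, Q, D]
Visit G → queue [A, B, Q, D]
Visit A → queue [B, Q, D]
Visit B → queue [Q, D]
Visit Q → queue [D]
Visit D → queue []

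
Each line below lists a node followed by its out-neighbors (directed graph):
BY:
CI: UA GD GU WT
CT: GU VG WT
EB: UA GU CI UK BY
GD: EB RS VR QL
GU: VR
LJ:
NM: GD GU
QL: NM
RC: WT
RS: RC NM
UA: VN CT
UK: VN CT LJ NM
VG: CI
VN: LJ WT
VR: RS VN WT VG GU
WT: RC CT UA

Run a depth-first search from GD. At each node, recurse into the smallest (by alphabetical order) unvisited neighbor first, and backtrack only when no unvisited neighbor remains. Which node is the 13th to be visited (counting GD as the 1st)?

UA

Visit GD
GD → EB
EB → BY
EB → CI
CI → GU
GU → VR
VR → RS
RS → NM
RS → RC
RC → WT
WT → CT
CT → VG
WT → UA
UA → VN
VN → LJ
EB → UK
GD → QL

Visit order: GD, EB, BY, CI, GU, VR, RS, NM, RC, WT, CT, VG, UA, VN, LJ, UK, QL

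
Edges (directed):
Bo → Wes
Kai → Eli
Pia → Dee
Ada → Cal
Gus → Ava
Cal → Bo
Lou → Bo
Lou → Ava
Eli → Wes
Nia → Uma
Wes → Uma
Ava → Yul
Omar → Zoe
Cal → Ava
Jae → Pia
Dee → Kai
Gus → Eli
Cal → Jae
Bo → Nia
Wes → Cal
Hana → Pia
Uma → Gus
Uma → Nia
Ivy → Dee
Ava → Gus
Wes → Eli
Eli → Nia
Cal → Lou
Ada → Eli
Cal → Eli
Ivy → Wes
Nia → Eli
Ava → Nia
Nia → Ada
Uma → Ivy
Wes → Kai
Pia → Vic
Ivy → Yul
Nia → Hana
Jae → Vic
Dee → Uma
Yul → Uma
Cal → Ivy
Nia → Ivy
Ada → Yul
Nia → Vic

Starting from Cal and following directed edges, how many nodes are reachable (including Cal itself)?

18

BFS from Cal visits: Cal, Ava, Bo, Eli, Ivy, Jae, Lou, Gus, Nia, Yul, Wes, Dee, Pia, Vic, Ada, Hana, Uma, Kai
Reachable nodes: 18 of 20 total.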